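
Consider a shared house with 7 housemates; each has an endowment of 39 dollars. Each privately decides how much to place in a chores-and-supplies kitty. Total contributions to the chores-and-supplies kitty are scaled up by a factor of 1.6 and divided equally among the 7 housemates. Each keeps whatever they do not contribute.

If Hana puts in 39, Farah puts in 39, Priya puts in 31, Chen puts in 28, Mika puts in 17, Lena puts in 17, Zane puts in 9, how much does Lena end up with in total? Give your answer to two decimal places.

63.14 dollars

Total contributed: 39 + 39 + 31 + 28 + 17 + 17 + 9 = 180.
Each receives 1.6 × 180 / 7 = 41.14 from the chores-and-supplies kitty.
Lena keeps 39 − 17 = 22, so Lena's payoff is 22 + 41.14 = 63.14.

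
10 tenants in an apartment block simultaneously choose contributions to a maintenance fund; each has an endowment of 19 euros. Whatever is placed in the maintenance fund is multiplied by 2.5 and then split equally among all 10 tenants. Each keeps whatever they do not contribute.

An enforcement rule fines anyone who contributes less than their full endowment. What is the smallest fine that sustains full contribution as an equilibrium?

Given the others contribute fully, the best deviation is to contribute 0 (any partial contribution still incurs the fine and gives up units whose private return 0.2500 is below 1).
Deviating from 19 to 0 saves 19 euros but forfeits the deviator's share of the drop in the maintenance fund: 2.5/10 × 19 = 4.75.
So the deviation gain is 19 − 4.75 = 14.25, and the fine must be at least 14.25 euros to wipe it out.

14.25 euros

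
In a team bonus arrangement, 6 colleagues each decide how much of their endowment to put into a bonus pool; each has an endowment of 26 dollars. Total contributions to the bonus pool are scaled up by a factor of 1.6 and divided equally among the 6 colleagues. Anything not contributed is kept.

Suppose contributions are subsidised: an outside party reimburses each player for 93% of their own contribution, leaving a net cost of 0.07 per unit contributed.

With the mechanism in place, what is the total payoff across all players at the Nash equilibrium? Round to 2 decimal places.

394.68 dollars

With the mechanism, a contributed unit returns (1.6/6) / 0.07 = 3.8095 per unit of net cost to the contributor — now above 1 — so contributing fully is weakly dominant for every player.
So the Nash equilibrium is full contribution by all 6; the group earns 6 × (26 × 0.93 + 1.6 × 26) = 394.68.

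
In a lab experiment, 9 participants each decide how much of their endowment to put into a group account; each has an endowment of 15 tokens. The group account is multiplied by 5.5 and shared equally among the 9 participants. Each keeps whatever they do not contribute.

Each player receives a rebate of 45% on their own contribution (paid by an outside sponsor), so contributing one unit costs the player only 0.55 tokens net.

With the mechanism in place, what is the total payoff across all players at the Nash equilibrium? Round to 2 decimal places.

803.25 tokens

Under the mechanism each unit contributed yields (5.5/9) / 0.55 = 1.1111 back to its contributor per unit of net cost, which exceeds 1, making full contribution the dominant choice for everyone.
At the Nash equilibrium everyone contributes 15. Group total payoff = 9 × (15 × 0.45 + 5.5 × 15) = 803.25.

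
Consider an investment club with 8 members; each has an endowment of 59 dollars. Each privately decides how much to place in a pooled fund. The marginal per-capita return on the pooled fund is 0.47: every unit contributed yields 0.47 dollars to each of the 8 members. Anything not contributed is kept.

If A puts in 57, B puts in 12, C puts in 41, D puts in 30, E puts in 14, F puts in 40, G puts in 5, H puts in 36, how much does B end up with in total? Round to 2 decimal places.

157.45 dollars

Total contributed: 57 + 12 + 41 + 30 + 14 + 40 + 5 + 36 = 235.
Each receives 0.47 × 235 = 110.45 from the pooled fund.
B keeps 59 − 12 = 47, so B's payoff is 47 + 110.45 = 157.45.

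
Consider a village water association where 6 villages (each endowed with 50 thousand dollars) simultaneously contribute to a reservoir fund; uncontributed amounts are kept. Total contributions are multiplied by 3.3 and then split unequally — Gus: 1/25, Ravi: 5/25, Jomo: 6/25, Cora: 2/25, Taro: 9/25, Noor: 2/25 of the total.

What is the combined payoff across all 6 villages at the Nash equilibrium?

415.00 thousand dollars

For player j, contributing a unit is worthwhile iff 3.3 × (j's share) ≥ 1, i.e. iff j's share is at least 0.3030.
Only Taro (9/25) clears that bar, contributing 50; the remaining 5 contribute 0. Total contributed: 50.
The reservoir fund pays out 3.3 × 50 = 165.00 in total (split across the unequal shares, but the aggregate is all that matters for the group sum).
The 5 free-riders keep 50 each, adding 250. Group total = 250 + 165.00 = 415.00.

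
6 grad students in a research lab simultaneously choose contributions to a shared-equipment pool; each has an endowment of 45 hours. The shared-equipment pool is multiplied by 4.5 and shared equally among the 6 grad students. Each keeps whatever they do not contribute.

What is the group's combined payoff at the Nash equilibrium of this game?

270.00 hours

Each contributed unit returns 4.5/6 = 0.7500 to its contributor — below 1 — so contributing 0 is dominant for every player. At the Nash equilibrium everyone keeps their 45, and the group total is 6 × 45 = 270.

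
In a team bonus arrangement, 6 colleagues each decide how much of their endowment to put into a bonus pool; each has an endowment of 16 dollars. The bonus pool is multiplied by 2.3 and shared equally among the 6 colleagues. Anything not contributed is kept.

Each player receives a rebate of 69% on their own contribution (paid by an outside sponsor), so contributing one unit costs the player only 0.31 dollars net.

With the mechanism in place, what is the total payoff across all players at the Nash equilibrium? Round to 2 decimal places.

287.04 dollars

Under the mechanism each unit contributed yields (2.3/6) / 0.31 = 1.2366 back to its contributor per unit of net cost, which exceeds 1, making full contribution the dominant choice for everyone.
So the Nash equilibrium is full contribution by all 6; the group earns 6 × (16 × 0.69 + 2.3 × 16) = 287.04.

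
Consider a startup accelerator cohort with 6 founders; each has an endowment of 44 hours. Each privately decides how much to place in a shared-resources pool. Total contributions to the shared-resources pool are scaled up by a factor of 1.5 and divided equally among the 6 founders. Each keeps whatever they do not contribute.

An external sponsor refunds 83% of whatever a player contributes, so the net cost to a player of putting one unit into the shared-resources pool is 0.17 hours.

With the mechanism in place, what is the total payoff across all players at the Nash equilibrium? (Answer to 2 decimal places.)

Under the mechanism each unit contributed yields (1.5/6) / 0.17 = 1.4706 back to its contributor per unit of net cost, which exceeds 1, making full contribution the dominant choice for everyone.
At the Nash equilibrium everyone contributes 44. Group total payoff = 6 × (44 × 0.83 + 1.5 × 44) = 615.12.

615.12 hours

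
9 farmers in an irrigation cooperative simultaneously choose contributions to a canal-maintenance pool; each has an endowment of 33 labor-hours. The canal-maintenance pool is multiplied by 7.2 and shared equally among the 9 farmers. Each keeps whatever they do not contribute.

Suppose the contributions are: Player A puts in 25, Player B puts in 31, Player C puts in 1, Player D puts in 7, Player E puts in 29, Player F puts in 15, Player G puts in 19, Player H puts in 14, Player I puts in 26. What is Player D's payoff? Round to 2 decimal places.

Total contributed: 25 + 31 + 1 + 7 + 29 + 15 + 19 + 14 + 26 = 167.
Each receives 7.2 × 167 / 9 = 133.60 from the canal-maintenance pool.
Player D keeps 33 − 7 = 26, so Player D's payoff is 26 + 133.60 = 159.60.

159.60 labor-hours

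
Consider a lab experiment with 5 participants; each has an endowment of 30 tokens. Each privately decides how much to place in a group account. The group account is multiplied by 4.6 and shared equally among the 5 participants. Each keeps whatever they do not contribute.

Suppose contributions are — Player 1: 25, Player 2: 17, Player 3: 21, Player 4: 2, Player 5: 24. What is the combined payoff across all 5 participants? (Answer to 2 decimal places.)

Total contributed: 25 + 17 + 21 + 2 + 24 = 89; total kept: 5 × 30 − 89 = 61.
The group account pays out 4.6 × 89 = 409.40 in aggregate.
Group total = 61 + 409.40 = 470.40.

470.40 tokens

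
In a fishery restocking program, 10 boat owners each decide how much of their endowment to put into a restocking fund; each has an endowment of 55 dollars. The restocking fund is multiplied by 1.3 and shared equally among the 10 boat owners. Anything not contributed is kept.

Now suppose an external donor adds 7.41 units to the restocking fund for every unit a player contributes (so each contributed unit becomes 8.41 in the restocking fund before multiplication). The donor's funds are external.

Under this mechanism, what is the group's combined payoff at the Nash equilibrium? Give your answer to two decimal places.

6013.15 dollars

Under the mechanism each unit contributed yields 1.3 × 8.41 / 10 = 1.0933 back to its contributor per unit of net cost, which exceeds 1, making full contribution the dominant choice for everyone.
At the Nash equilibrium everyone contributes 55. Group total payoff = 1.3 × 8.41 × 550 = 6013.15.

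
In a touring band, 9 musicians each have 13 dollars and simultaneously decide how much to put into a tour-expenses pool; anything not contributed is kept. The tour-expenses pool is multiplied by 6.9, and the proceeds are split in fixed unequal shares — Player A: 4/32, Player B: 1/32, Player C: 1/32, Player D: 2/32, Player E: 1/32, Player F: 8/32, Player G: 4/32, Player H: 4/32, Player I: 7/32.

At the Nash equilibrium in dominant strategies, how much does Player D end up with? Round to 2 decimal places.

24.21 dollars

Player j's private return per contributed unit is 6.9 × (j's share). Contributing is weakly dominant for j when that share is at least 1/6.9 = 0.1449, and contributing 0 is dominant otherwise.
The shares above 0.1449 belong to Player F and Player I, contributing 13 each; the remaining 7 contribute 0. Total contributed: 26.
Player D keeps 13 and receives 6.9 × 26 × 2/32 = 11.21 from the tour-expenses pool, for a payoff of 24.21.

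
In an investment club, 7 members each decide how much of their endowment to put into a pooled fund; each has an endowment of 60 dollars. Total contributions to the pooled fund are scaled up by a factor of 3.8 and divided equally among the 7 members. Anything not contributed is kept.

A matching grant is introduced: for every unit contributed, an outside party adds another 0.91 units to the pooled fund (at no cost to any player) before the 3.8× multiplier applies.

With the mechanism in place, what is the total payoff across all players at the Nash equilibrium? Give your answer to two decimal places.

Under the mechanism each unit contributed yields 3.8 × 1.91 / 7 = 1.0369 back to its contributor per unit of net cost, which exceeds 1, making full contribution the dominant choice for everyone.
At the Nash equilibrium everyone contributes 60. Group total payoff = 3.8 × 1.91 × 420 = 3048.36.

3048.36 dollars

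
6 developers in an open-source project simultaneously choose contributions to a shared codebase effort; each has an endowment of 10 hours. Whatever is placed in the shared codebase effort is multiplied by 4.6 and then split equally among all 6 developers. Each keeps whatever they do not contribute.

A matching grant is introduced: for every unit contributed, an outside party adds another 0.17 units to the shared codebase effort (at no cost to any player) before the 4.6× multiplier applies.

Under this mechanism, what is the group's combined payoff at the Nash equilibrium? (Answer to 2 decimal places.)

Even with the mechanism, each unit contributed returns only 4.6 × 1.17 / 6 = 0.8970 per unit of net cost, so contributing nothing is still dominant.
Everyone keeps their endowment and the group total is 6 × 10 = 60.

60.00 hours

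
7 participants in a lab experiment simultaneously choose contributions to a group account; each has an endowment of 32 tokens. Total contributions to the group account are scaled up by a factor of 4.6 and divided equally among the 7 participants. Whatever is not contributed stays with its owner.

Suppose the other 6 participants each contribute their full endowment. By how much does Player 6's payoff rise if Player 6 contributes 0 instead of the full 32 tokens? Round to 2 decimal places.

Switching from a contribution of 32 to 0 lets Player 6 keep an extra 32 tokens, but lowers the group account by 32, which costs Player 6 their own share of that drop: 4.6/7 × 32 = 21.03.
Net gain = 32 − 21.03 = 10.97. The private return per contributed unit (0.6571) is below 1, so free-riding is indeed the best response regardless of what the others do.

10.97 tokens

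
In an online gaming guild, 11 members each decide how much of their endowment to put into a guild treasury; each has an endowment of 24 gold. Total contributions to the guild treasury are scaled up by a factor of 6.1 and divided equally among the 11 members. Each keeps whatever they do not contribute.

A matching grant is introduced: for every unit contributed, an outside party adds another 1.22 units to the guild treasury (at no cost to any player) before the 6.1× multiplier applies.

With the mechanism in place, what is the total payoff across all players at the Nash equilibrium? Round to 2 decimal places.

The effective private return per unit is now 6.1 × 2.22 / 11 = 1.2311 > 1, so every player's dominant strategy flips to full contribution.
At the Nash equilibrium everyone contributes 24. Group total payoff = 6.1 × 2.22 × 264 = 3575.09.

3575.09 gold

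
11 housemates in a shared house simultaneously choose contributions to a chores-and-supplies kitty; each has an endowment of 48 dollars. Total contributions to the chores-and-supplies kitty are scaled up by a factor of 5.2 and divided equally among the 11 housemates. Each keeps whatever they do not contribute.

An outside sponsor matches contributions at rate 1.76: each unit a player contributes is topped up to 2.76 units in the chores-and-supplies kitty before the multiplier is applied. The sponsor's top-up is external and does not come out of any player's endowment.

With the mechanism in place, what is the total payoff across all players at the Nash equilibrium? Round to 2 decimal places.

7577.86 dollars

The effective private return per unit is now 5.2 × 2.76 / 11 = 1.3047 > 1, so every player's dominant strategy flips to full contribution.
So the Nash equilibrium is full contribution by all 11; the group earns 5.2 × 2.76 × 528 = 7577.86.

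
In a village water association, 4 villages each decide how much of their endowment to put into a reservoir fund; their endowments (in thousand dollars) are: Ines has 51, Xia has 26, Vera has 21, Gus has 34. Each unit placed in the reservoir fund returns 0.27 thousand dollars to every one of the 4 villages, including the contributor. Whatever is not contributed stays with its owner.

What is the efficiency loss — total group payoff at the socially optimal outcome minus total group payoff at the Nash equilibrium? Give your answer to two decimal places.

The private return per contributed unit is 0.27 < 1 for everyone, so the Nash equilibrium is zero contribution and the group total is Σ E_j = 51 + 26 + 21 + 34 = 132.
Each contributed unit returns 1.080 to the group, so the social optimum is full contribution by everyone: group total = 1.080 × 132 = 142.56.
Efficiency loss = (1.080 − 1) × 132 = 10.56.

10.56 thousand dollars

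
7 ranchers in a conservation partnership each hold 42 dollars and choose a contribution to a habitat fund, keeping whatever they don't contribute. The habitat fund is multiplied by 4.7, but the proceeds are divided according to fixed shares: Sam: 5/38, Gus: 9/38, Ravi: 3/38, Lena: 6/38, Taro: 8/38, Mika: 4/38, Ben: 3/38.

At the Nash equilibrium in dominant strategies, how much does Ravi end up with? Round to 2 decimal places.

57.58 dollars

Each unit j contributes comes back to j as 4.7 × (j's share), so j prefers to contribute only if that share exceeds 1/4.7 = 0.2128; otherwise keeping the unit dominates.
The only share above 0.2128 is Gus's 9/38, contributing 42; the remaining 6 contribute 0. Total contributed: 42.
Ravi keeps 42 and receives 4.7 × 42 × 3/38 = 15.58 from the habitat fund, for a payoff of 57.58.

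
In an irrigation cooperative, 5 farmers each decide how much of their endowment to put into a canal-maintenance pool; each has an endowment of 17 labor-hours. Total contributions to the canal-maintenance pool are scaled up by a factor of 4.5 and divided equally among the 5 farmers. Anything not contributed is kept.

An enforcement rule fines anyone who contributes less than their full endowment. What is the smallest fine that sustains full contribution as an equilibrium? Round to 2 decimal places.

Given the others contribute fully, the best deviation is to contribute 0 (any partial contribution still incurs the fine and gives up units whose private return 0.9000 is below 1).
Deviating from 17 to 0 saves 17 labor-hours but forfeits the deviator's share of the drop in the canal-maintenance pool: 4.5/5 × 17 = 15.30.
So the deviation gain is 17 − 15.30 = 1.70, and the fine must be at least 1.70 labor-hours to wipe it out.

1.70 labor-hours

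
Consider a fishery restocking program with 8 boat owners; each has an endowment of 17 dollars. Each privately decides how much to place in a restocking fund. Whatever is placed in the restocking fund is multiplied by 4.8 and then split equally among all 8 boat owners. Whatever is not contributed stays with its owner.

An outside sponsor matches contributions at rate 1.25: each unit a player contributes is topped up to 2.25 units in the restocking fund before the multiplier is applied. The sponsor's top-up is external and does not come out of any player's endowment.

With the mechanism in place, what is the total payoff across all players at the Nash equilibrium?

1468.80 dollars

The effective private return per unit is now 4.8 × 2.25 / 8 = 1.3500 > 1, so every player's dominant strategy flips to full contribution.
At the Nash equilibrium everyone contributes 17. Group total payoff = 4.8 × 2.25 × 136 = 1468.80.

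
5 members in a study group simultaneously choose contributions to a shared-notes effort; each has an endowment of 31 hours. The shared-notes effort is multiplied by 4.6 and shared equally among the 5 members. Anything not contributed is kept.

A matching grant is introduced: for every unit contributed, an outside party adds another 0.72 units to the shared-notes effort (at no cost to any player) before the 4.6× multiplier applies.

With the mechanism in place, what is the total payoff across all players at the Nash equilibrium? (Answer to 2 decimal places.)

The effective private return per unit is now 4.6 × 1.72 / 5 = 1.5824 > 1, so every player's dominant strategy flips to full contribution.
So the Nash equilibrium is full contribution by all 5; the group earns 4.6 × 1.72 × 155 = 1226.36.

1226.36 hours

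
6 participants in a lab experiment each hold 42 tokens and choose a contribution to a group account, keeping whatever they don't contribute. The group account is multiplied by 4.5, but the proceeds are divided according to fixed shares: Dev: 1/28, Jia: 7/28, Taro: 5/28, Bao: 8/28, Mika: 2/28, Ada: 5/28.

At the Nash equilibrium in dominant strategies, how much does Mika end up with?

Player j's private return per contributed unit is 4.5 × (j's share). Contributing is weakly dominant for j when that share is at least 1/4.5 = 0.2222, and contributing 0 is dominant otherwise.
Jia and Bao clear that bar, contributing 42 each; the remaining 4 contribute 0. Total contributed: 84.
Mika keeps 42 and receives 4.5 × 84 × 2/28 = 27.00 from the group account, for a payoff of 69.00.

69.00 tokens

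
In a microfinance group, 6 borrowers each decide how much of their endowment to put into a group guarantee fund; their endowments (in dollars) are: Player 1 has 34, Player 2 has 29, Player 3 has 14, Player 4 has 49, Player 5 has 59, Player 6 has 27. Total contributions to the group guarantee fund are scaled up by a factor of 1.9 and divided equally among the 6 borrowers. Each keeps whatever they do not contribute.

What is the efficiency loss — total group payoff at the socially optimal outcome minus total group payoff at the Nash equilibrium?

The private return per contributed unit is 1.9/6 = 0.3167 < 1 for every player regardless of endowment, so the Nash equilibrium is zero contribution and the group total is Σ E_j = 34 + 29 + 14 + 49 + 59 + 27 = 212.
Each contributed unit returns 1.900 to the group, so the social optimum is full contribution by everyone: group total = 1.900 × 212 = 402.80.
Efficiency loss = (1.900 − 1) × 212 = 190.80.

190.80 dollars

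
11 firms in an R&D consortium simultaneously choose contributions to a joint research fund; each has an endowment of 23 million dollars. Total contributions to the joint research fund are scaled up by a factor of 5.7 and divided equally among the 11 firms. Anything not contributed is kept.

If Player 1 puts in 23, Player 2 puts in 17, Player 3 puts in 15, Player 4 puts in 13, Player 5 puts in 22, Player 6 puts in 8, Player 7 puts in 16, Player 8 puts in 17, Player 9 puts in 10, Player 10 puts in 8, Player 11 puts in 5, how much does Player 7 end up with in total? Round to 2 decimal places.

86.80 million dollars

Total contributed: 23 + 17 + 15 + 13 + 22 + 8 + 16 + 17 + 10 + 8 + 5 = 154.
Each receives 5.7 × 154 / 11 = 79.80 from the joint research fund.
Player 7 keeps 23 − 16 = 7, so Player 7's payoff is 7 + 79.80 = 86.80.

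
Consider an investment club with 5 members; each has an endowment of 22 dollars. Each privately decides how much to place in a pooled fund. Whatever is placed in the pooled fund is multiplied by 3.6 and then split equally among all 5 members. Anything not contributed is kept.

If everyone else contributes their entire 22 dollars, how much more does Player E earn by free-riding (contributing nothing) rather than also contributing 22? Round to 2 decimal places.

6.16 dollars

Switching from a contribution of 22 to 0 lets Player E keep an extra 22 dollars, but lowers the pooled fund by 22, which costs Player E their own share of that drop: 3.6/5 × 22 = 15.84.
Net gain = 22 − 15.84 = 6.16. The private return per contributed unit (0.7200) is below 1, so free-riding is indeed the best response regardless of what the others do.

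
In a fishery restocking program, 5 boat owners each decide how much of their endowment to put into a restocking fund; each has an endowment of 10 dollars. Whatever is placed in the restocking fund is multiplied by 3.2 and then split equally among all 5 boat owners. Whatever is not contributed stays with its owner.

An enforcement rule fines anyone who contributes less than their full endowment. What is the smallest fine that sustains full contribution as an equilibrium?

3.60 dollars

Given the others contribute fully, the best deviation is to contribute 0 (any partial contribution still incurs the fine and gives up units whose private return 0.6400 is below 1).
Deviating from 10 to 0 saves 10 dollars but forfeits the deviator's share of the drop in the restocking fund: 3.2/5 × 10 = 6.40.
So the deviation gain is 10 − 6.40 = 3.60, and the fine must be at least 3.60 dollars to wipe it out.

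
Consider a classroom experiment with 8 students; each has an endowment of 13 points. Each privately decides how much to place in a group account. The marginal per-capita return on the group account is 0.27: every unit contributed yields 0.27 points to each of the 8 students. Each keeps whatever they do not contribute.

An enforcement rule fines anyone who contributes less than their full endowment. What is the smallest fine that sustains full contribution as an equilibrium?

9.49 points

Given the others contribute fully, the best deviation is to contribute 0 (any partial contribution still incurs the fine and gives up units whose private return 0.27 is below 1).
Deviating from 13 to 0 saves 13 points but forfeits the deviator's share of the drop in the group account: 0.27 × 13 = 3.51.
So the deviation gain is 13 − 3.51 = 9.49, and the fine must be at least 9.49 points to wipe it out.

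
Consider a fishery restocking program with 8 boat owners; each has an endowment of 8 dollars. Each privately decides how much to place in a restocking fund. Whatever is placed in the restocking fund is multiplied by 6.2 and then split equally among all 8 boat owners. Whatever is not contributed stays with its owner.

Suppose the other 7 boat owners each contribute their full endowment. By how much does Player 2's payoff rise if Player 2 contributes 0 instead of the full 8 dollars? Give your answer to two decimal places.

Switching from a contribution of 8 to 0 lets Player 2 keep an extra 8 dollars, but lowers the restocking fund by 8, which costs Player 2 their own share of that drop: 6.2/8 × 8 = 6.20.
Net gain = 8 − 6.20 = 1.80. The private return per contributed unit (0.7750) is below 1, so free-riding is indeed the best response regardless of what the others do.

1.80 dollars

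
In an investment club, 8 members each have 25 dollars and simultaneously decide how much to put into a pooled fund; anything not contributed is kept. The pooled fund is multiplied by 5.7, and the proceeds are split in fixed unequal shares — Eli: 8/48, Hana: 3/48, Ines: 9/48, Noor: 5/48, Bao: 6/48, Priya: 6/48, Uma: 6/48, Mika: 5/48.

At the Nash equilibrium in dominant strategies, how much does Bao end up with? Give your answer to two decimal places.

42.81 dollars

Player j's private return per contributed unit is 5.7 × (j's share). Contributing is weakly dominant for j when that share is at least 1/5.7 = 0.1754, and contributing 0 is dominant otherwise.
The only share above 0.1754 is Ines's 9/48, contributing 25; the remaining 7 contribute 0. Total contributed: 25.
Bao keeps 25 and receives 5.7 × 25 × 6/48 = 17.81 from the pooled fund, for a payoff of 42.81.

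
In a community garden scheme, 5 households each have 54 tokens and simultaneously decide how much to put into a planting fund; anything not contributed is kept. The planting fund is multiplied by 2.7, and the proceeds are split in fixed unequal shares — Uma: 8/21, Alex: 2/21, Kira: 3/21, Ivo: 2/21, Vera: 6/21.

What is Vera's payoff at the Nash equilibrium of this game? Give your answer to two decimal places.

95.66 tokens

Player j's private return per contributed unit is 2.7 × (j's share). Contributing is weakly dominant for j when that share is at least 1/2.7 = 0.3704, and contributing 0 is dominant otherwise.
The only share above 0.3704 is Uma's 8/21, contributing 54; the remaining 4 contribute 0. Total contributed: 54.
Vera keeps 54 and receives 2.7 × 54 × 6/21 = 41.66 from the planting fund, for a payoff of 95.66.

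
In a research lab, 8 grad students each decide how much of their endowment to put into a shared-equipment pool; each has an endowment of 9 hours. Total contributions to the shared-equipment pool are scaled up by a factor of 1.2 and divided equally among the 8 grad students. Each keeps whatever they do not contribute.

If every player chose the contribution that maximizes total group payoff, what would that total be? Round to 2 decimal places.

86.40 hours

Each contributed unit returns 1.200 to the group as a whole (0.1500 to each of 8 players), which exceeds 1, so the social optimum is full contribution: group total = 1.200 × 72 = 86.40.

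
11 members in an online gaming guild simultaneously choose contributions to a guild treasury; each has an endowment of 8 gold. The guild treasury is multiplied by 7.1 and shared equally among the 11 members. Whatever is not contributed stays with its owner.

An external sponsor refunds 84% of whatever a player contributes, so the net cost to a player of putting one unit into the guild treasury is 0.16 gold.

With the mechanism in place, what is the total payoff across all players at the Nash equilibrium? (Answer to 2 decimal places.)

Under the mechanism each unit contributed yields (7.1/11) / 0.16 = 4.0341 back to its contributor per unit of net cost, which exceeds 1, making full contribution the dominant choice for everyone.
At the Nash equilibrium everyone contributes 8. Group total payoff = 11 × (8 × 0.84 + 7.1 × 8) = 698.72.

698.72 gold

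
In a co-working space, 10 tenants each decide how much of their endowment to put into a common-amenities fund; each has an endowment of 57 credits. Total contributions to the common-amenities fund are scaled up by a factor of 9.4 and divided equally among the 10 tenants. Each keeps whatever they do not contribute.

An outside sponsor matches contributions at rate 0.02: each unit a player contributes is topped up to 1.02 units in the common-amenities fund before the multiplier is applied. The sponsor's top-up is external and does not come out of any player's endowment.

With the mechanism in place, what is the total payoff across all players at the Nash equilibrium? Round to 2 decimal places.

570.00 credits

The effective private return is 9.4 × 1.02 / 10 = 0.9588, which is still under 1, so the mechanism doesn't change anyone's dominant strategy: zero contribution.
At the Nash equilibrium no one contributes; group total payoff = 10 × 57 = 570.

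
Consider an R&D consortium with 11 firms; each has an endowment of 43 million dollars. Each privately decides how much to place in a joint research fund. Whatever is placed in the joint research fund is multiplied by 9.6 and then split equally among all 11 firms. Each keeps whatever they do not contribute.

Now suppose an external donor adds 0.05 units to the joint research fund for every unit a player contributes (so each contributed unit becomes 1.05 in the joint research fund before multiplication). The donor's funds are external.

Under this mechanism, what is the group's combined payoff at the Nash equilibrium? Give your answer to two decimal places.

Even with the mechanism, each unit contributed returns only 9.6 × 1.05 / 11 = 0.9164 per unit of net cost, so contributing nothing is still dominant.
At the Nash equilibrium no one contributes; group total payoff = 11 × 43 = 473.

473.00 million dollars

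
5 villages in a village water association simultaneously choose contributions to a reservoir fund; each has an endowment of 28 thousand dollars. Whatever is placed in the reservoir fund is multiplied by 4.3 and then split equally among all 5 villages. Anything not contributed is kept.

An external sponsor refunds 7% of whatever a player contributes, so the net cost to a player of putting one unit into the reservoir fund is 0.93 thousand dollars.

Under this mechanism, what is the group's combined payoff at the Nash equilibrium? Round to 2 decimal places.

Even with the mechanism, each unit contributed returns only (4.3/5) / 0.93 = 0.9247 per unit of net cost, so contributing nothing is still dominant.
At the Nash equilibrium no one contributes; group total payoff = 5 × 28 = 140.

140.00 thousand dollars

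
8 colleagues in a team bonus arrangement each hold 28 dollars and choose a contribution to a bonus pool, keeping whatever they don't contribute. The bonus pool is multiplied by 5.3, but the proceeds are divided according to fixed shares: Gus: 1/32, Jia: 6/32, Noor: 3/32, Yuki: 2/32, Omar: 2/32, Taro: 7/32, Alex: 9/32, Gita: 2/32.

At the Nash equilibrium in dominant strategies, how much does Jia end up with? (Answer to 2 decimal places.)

83.65 dollars

Each unit j contributes comes back to j as 5.3 × (j's share), so j prefers to contribute only if that share exceeds 1/5.3 = 0.1887; otherwise keeping the unit dominates.
The shares above 0.1887 belong to Taro and Alex, contributing 28 each; the remaining 6 contribute 0. Total contributed: 56.
Jia keeps 28 and receives 5.3 × 56 × 6/32 = 55.65 from the bonus pool, for a payoff of 83.65.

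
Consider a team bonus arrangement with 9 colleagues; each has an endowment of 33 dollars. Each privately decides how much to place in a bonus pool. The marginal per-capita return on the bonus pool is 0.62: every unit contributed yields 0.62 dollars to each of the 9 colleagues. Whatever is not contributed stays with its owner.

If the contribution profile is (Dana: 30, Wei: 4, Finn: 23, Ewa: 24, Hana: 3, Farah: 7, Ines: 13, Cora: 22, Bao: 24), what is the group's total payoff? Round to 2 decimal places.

984.00 dollars

Total contributed: 30 + 4 + 23 + 24 + 3 + 7 + 13 + 22 + 24 = 150; total kept: 9 × 33 − 150 = 147.
The bonus pool pays out 0.62 × 9 × 150 = 837.00 in aggregate.
Group total = 147 + 837.00 = 984.00.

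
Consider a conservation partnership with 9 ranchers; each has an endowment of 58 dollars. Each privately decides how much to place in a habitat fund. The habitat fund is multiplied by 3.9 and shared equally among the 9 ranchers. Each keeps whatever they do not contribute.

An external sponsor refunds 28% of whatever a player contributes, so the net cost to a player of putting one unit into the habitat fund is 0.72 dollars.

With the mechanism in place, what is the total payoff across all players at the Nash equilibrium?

522.00 dollars

With the mechanism, a contributed unit returns (3.9/9) / 0.72 = 0.6019 per unit of net cost — still below 1 — so contributing 0 remains dominant for every player.
At the Nash equilibrium no one contributes; group total payoff = 9 × 58 = 522.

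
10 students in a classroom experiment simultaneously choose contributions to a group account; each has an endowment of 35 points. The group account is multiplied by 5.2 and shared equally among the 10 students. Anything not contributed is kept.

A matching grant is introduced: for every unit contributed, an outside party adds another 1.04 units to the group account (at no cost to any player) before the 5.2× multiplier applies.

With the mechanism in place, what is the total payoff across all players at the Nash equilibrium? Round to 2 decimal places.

3712.80 points

Under the mechanism each unit contributed yields 5.2 × 2.04 / 10 = 1.0608 back to its contributor per unit of net cost, which exceeds 1, making full contribution the dominant choice for everyone.
So the Nash equilibrium is full contribution by all 10; the group earns 5.2 × 2.04 × 350 = 3712.80.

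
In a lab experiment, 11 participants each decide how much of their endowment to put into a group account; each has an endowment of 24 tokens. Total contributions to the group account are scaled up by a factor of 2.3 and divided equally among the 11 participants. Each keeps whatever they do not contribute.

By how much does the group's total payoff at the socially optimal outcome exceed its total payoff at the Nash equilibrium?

Each contributed unit returns 2.3/11 = 0.2091 to its contributor — below 1 — so contributing 0 is dominant for every player. At the Nash equilibrium everyone keeps their 24, and the group total is 11 × 24 = 264.
Each contributed unit returns 2.300 to the group as a whole (0.2091 to each of 11 players), which exceeds 1, so the social optimum is full contribution: group total = 2.300 × 264 = 607.20.
Efficiency loss = 607.20 − 264 = 343.20.

343.20 tokens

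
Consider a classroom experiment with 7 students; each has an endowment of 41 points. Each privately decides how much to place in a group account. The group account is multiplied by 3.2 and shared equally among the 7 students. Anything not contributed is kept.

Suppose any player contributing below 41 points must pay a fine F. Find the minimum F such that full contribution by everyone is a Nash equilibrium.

Given the others contribute fully, the best deviation is to contribute 0 (any partial contribution still incurs the fine and gives up units whose private return 0.4571 is below 1).
Deviating from 41 to 0 saves 41 points but forfeits the deviator's share of the drop in the group account: 3.2/7 × 41 = 18.74.
So the deviation gain is 41 − 18.74 = 22.26, and the fine must be at least 22.26 points to wipe it out.

22.26 points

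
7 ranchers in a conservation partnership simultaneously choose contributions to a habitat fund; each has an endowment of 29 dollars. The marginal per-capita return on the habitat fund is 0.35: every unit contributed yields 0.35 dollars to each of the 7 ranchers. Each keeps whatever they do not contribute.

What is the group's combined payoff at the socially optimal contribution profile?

Each contributed unit returns 2.450 to the group as a whole (0.35 to each of 7 players), which exceeds 1, so the social optimum is full contribution: group total = 2.450 × 203 = 497.35.

497.35 dollars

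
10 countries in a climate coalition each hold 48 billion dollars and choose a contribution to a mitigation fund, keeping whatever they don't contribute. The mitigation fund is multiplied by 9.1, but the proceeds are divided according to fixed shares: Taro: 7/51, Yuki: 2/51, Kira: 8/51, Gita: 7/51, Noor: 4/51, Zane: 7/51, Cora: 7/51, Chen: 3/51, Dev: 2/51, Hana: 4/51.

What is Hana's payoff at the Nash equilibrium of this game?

Player j's private return per contributed unit is 9.1 × (j's share). Contributing is weakly dominant for j when that share is at least 1/9.1 = 0.1099, and contributing 0 is dominant otherwise.
Taro, Kira, Gita, Zane and Cora clear that bar, contributing 48 each; the remaining 5 contribute 0. Total contributed: 240.
Hana keeps 48 and receives 9.1 × 240 × 4/51 = 171.29 from the mitigation fund, for a payoff of 219.29.

219.29 billion dollars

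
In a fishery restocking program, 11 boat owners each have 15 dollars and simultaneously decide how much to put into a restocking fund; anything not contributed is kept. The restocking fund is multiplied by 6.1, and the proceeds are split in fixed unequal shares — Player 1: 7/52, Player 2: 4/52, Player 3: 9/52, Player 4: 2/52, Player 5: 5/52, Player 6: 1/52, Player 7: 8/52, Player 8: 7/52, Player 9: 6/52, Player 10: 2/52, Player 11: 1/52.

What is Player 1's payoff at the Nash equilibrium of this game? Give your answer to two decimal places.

Player j's private return per contributed unit is 6.1 × (j's share). Contributing is weakly dominant for j when that share is at least 1/6.1 = 0.1639, and contributing 0 is dominant otherwise.
Player 3 alone (share 9/52) is above the threshold, contributing 15; the remaining 10 contribute 0. Total contributed: 15.
Player 1 keeps 15 and receives 6.1 × 15 × 7/52 = 12.32 from the restocking fund, for a payoff of 27.32.

27.32 dollars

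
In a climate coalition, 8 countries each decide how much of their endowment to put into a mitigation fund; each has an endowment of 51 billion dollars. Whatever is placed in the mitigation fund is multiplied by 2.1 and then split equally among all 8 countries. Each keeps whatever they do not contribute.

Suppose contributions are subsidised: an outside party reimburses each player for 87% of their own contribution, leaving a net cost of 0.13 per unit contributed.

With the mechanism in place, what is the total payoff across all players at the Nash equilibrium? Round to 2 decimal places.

1211.76 billion dollars

With the mechanism, a contributed unit returns (2.1/8) / 0.13 = 2.0192 per unit of net cost to the contributor — now above 1 — so contributing fully is weakly dominant for every player.
At the Nash equilibrium everyone contributes 51. Group total payoff = 8 × (51 × 0.87 + 2.1 × 51) = 1211.76.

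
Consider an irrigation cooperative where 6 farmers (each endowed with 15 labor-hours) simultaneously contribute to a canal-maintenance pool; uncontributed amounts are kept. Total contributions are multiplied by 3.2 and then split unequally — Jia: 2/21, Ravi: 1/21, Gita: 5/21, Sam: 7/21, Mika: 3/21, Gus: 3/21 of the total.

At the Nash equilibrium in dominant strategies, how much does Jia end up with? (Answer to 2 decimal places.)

19.57 labor-hours

A player with share s gets back 3.2·s per unit contributed, so full contribution is dominant for anyone with s > 1/3.2 = 0.3125 and zero contribution is dominant for anyone below.
Sam alone (share 7/21) is above the threshold, contributing 15; the remaining 5 contribute 0. Total contributed: 15.
Jia keeps 15 and receives 3.2 × 15 × 2/21 = 4.57 from the canal-maintenance pool, for a payoff of 19.57.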